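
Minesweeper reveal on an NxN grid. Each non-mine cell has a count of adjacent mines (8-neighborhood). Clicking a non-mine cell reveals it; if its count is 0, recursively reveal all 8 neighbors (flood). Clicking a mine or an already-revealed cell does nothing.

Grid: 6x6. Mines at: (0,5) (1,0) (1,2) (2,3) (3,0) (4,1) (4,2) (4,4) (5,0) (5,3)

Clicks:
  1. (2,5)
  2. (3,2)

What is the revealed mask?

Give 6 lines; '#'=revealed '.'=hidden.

Click 1 (2,5) count=0: revealed 6 new [(1,4) (1,5) (2,4) (2,5) (3,4) (3,5)] -> total=6
Click 2 (3,2) count=3: revealed 1 new [(3,2)] -> total=7

Answer: ......
....##
....##
..#.##
......
......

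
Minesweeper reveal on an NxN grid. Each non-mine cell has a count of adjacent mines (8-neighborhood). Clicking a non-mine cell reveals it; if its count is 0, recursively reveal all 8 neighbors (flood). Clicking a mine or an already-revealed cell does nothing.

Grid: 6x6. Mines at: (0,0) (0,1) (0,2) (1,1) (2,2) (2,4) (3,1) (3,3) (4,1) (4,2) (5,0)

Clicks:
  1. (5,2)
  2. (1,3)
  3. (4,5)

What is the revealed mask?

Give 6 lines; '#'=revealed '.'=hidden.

Click 1 (5,2) count=2: revealed 1 new [(5,2)] -> total=1
Click 2 (1,3) count=3: revealed 1 new [(1,3)] -> total=2
Click 3 (4,5) count=0: revealed 8 new [(3,4) (3,5) (4,3) (4,4) (4,5) (5,3) (5,4) (5,5)] -> total=10

Answer: ......
...#..
......
....##
...###
..####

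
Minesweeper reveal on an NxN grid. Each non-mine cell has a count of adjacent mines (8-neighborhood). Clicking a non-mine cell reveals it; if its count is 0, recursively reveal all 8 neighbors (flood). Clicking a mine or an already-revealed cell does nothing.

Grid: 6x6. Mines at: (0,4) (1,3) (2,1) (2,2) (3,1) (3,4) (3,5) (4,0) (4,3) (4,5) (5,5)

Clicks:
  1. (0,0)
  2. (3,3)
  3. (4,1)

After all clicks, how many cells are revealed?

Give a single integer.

Answer: 8

Derivation:
Click 1 (0,0) count=0: revealed 6 new [(0,0) (0,1) (0,2) (1,0) (1,1) (1,2)] -> total=6
Click 2 (3,3) count=3: revealed 1 new [(3,3)] -> total=7
Click 3 (4,1) count=2: revealed 1 new [(4,1)] -> total=8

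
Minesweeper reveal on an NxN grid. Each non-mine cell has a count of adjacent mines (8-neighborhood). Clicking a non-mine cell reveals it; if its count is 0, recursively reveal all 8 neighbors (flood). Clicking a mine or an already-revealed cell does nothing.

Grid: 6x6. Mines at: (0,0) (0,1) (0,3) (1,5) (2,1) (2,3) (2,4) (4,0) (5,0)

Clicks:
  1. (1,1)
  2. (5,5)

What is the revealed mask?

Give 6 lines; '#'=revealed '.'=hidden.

Click 1 (1,1) count=3: revealed 1 new [(1,1)] -> total=1
Click 2 (5,5) count=0: revealed 15 new [(3,1) (3,2) (3,3) (3,4) (3,5) (4,1) (4,2) (4,3) (4,4) (4,5) (5,1) (5,2) (5,3) (5,4) (5,5)] -> total=16

Answer: ......
.#....
......
.#####
.#####
.#####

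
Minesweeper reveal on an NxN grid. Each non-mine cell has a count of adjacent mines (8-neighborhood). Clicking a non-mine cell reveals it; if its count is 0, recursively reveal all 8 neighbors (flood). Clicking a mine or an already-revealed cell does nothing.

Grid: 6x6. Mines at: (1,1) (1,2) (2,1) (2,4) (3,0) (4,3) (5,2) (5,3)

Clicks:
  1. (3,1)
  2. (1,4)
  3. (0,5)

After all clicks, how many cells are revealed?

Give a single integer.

Click 1 (3,1) count=2: revealed 1 new [(3,1)] -> total=1
Click 2 (1,4) count=1: revealed 1 new [(1,4)] -> total=2
Click 3 (0,5) count=0: revealed 5 new [(0,3) (0,4) (0,5) (1,3) (1,5)] -> total=7

Answer: 7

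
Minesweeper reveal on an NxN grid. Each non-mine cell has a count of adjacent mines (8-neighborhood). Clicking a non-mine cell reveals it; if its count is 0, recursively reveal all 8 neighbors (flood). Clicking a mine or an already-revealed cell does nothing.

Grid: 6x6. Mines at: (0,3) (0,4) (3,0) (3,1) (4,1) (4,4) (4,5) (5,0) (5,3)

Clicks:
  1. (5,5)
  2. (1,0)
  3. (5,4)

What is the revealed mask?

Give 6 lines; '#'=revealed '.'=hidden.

Answer: ###...
###...
###...
......
......
....##

Derivation:
Click 1 (5,5) count=2: revealed 1 new [(5,5)] -> total=1
Click 2 (1,0) count=0: revealed 9 new [(0,0) (0,1) (0,2) (1,0) (1,1) (1,2) (2,0) (2,1) (2,2)] -> total=10
Click 3 (5,4) count=3: revealed 1 new [(5,4)] -> total=11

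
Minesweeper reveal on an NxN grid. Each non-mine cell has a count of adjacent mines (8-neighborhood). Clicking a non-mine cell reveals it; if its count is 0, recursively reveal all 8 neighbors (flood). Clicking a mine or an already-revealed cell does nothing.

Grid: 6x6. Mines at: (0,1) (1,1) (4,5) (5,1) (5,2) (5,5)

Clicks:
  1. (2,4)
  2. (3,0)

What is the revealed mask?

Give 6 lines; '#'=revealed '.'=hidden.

Click 1 (2,4) count=0: revealed 25 new [(0,2) (0,3) (0,4) (0,5) (1,2) (1,3) (1,4) (1,5) (2,0) (2,1) (2,2) (2,3) (2,4) (2,5) (3,0) (3,1) (3,2) (3,3) (3,4) (3,5) (4,0) (4,1) (4,2) (4,3) (4,4)] -> total=25
Click 2 (3,0) count=0: revealed 0 new [(none)] -> total=25

Answer: ..####
..####
######
######
#####.
......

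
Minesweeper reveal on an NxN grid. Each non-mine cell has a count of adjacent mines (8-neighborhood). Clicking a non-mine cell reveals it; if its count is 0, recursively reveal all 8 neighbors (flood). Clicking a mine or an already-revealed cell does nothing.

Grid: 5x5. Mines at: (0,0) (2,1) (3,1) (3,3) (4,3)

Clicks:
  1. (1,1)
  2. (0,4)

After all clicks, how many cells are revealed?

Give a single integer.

Answer: 11

Derivation:
Click 1 (1,1) count=2: revealed 1 new [(1,1)] -> total=1
Click 2 (0,4) count=0: revealed 10 new [(0,1) (0,2) (0,3) (0,4) (1,2) (1,3) (1,4) (2,2) (2,3) (2,4)] -> total=11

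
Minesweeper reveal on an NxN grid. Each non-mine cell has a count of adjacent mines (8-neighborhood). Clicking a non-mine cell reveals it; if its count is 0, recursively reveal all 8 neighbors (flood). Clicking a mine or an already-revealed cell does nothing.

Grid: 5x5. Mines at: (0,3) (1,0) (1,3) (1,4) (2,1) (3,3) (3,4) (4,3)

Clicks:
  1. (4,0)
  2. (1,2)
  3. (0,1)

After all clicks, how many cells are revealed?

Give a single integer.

Click 1 (4,0) count=0: revealed 6 new [(3,0) (3,1) (3,2) (4,0) (4,1) (4,2)] -> total=6
Click 2 (1,2) count=3: revealed 1 new [(1,2)] -> total=7
Click 3 (0,1) count=1: revealed 1 new [(0,1)] -> total=8

Answer: 8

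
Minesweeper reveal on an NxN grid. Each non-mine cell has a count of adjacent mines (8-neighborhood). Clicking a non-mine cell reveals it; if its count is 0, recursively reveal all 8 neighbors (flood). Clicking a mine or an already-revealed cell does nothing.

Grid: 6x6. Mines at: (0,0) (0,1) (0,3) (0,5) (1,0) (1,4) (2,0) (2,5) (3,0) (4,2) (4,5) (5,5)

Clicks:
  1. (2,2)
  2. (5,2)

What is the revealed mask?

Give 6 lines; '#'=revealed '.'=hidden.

Click 1 (2,2) count=0: revealed 9 new [(1,1) (1,2) (1,3) (2,1) (2,2) (2,3) (3,1) (3,2) (3,3)] -> total=9
Click 2 (5,2) count=1: revealed 1 new [(5,2)] -> total=10

Answer: ......
.###..
.###..
.###..
......
..#...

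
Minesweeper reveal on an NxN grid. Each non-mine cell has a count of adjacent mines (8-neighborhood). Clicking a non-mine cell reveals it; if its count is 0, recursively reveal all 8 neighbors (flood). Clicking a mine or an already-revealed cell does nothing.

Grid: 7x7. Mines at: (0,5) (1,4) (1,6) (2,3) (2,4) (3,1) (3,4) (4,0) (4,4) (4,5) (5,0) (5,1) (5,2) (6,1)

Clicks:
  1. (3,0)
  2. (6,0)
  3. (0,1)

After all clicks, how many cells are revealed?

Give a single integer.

Answer: 13

Derivation:
Click 1 (3,0) count=2: revealed 1 new [(3,0)] -> total=1
Click 2 (6,0) count=3: revealed 1 new [(6,0)] -> total=2
Click 3 (0,1) count=0: revealed 11 new [(0,0) (0,1) (0,2) (0,3) (1,0) (1,1) (1,2) (1,3) (2,0) (2,1) (2,2)] -> total=13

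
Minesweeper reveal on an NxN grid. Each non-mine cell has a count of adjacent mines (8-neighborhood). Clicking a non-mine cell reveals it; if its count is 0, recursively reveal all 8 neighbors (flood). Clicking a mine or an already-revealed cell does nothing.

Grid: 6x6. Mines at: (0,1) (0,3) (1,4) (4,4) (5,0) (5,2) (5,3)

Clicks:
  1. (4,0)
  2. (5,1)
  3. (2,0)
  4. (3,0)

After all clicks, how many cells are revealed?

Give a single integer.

Answer: 17

Derivation:
Click 1 (4,0) count=1: revealed 1 new [(4,0)] -> total=1
Click 2 (5,1) count=2: revealed 1 new [(5,1)] -> total=2
Click 3 (2,0) count=0: revealed 15 new [(1,0) (1,1) (1,2) (1,3) (2,0) (2,1) (2,2) (2,3) (3,0) (3,1) (3,2) (3,3) (4,1) (4,2) (4,3)] -> total=17
Click 4 (3,0) count=0: revealed 0 new [(none)] -> total=17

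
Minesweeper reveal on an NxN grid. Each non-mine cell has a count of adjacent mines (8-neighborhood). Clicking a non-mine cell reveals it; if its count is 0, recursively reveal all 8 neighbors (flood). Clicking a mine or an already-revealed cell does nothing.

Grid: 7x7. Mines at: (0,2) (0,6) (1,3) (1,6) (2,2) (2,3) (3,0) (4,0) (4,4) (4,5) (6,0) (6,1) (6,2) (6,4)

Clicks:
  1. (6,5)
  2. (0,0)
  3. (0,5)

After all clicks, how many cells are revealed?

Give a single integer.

Answer: 8

Derivation:
Click 1 (6,5) count=1: revealed 1 new [(6,5)] -> total=1
Click 2 (0,0) count=0: revealed 6 new [(0,0) (0,1) (1,0) (1,1) (2,0) (2,1)] -> total=7
Click 3 (0,5) count=2: revealed 1 new [(0,5)] -> total=8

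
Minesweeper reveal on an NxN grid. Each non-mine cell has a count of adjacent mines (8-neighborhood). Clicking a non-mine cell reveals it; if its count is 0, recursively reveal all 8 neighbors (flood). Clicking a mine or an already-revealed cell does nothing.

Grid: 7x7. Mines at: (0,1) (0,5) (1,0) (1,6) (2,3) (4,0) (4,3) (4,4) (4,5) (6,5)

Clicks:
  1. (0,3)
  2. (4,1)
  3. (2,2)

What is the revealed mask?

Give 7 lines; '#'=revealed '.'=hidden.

Answer: ..###..
..###..
..#....
.......
.#.....
.......
.......

Derivation:
Click 1 (0,3) count=0: revealed 6 new [(0,2) (0,3) (0,4) (1,2) (1,3) (1,4)] -> total=6
Click 2 (4,1) count=1: revealed 1 new [(4,1)] -> total=7
Click 3 (2,2) count=1: revealed 1 new [(2,2)] -> total=8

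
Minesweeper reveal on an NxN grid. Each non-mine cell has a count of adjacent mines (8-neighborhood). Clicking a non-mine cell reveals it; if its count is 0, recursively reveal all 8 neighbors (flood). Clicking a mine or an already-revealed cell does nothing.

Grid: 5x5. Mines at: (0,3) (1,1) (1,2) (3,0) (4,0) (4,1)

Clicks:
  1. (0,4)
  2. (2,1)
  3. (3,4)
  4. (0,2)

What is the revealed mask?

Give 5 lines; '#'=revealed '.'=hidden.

Answer: ..#.#
...##
.####
..###
..###

Derivation:
Click 1 (0,4) count=1: revealed 1 new [(0,4)] -> total=1
Click 2 (2,1) count=3: revealed 1 new [(2,1)] -> total=2
Click 3 (3,4) count=0: revealed 11 new [(1,3) (1,4) (2,2) (2,3) (2,4) (3,2) (3,3) (3,4) (4,2) (4,3) (4,4)] -> total=13
Click 4 (0,2) count=3: revealed 1 new [(0,2)] -> total=14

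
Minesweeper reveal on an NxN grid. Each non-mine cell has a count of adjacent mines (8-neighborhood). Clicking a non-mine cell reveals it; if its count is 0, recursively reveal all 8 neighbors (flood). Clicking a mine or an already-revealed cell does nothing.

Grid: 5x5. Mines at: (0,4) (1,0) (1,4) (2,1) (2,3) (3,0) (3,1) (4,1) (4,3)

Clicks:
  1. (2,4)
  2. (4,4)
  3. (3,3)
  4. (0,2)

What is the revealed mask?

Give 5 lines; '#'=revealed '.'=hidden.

Click 1 (2,4) count=2: revealed 1 new [(2,4)] -> total=1
Click 2 (4,4) count=1: revealed 1 new [(4,4)] -> total=2
Click 3 (3,3) count=2: revealed 1 new [(3,3)] -> total=3
Click 4 (0,2) count=0: revealed 6 new [(0,1) (0,2) (0,3) (1,1) (1,2) (1,3)] -> total=9

Answer: .###.
.###.
....#
...#.
....#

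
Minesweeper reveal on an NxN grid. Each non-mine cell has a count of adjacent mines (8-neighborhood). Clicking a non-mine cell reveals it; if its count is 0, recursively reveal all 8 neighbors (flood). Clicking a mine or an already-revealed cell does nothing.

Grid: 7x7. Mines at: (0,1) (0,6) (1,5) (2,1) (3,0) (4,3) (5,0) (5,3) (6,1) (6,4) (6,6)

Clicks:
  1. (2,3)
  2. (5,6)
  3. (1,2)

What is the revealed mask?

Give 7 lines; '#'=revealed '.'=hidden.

Click 1 (2,3) count=0: revealed 12 new [(0,2) (0,3) (0,4) (1,2) (1,3) (1,4) (2,2) (2,3) (2,4) (3,2) (3,3) (3,4)] -> total=12
Click 2 (5,6) count=1: revealed 1 new [(5,6)] -> total=13
Click 3 (1,2) count=2: revealed 0 new [(none)] -> total=13

Answer: ..###..
..###..
..###..
..###..
.......
......#
.......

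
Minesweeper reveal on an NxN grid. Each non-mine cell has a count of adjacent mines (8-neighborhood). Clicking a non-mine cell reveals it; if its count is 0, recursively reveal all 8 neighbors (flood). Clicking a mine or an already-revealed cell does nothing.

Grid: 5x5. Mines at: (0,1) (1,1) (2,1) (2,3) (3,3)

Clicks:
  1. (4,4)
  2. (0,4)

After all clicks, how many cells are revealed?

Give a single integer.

Answer: 7

Derivation:
Click 1 (4,4) count=1: revealed 1 new [(4,4)] -> total=1
Click 2 (0,4) count=0: revealed 6 new [(0,2) (0,3) (0,4) (1,2) (1,3) (1,4)] -> total=7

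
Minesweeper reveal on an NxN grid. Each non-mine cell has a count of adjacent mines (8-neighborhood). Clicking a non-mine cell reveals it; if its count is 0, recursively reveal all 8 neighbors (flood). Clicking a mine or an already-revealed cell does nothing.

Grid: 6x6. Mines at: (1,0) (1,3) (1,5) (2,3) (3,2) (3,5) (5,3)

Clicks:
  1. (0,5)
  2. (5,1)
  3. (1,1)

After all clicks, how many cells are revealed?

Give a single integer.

Click 1 (0,5) count=1: revealed 1 new [(0,5)] -> total=1
Click 2 (5,1) count=0: revealed 10 new [(2,0) (2,1) (3,0) (3,1) (4,0) (4,1) (4,2) (5,0) (5,1) (5,2)] -> total=11
Click 3 (1,1) count=1: revealed 1 new [(1,1)] -> total=12

Answer: 12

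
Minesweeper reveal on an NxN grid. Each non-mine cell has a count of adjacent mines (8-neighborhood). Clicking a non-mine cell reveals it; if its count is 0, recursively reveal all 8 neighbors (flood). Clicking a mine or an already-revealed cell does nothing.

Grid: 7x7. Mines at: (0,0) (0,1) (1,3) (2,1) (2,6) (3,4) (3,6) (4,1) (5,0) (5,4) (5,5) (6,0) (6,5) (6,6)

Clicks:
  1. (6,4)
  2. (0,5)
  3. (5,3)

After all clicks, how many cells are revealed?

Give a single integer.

Click 1 (6,4) count=3: revealed 1 new [(6,4)] -> total=1
Click 2 (0,5) count=0: revealed 6 new [(0,4) (0,5) (0,6) (1,4) (1,5) (1,6)] -> total=7
Click 3 (5,3) count=1: revealed 1 new [(5,3)] -> total=8

Answer: 8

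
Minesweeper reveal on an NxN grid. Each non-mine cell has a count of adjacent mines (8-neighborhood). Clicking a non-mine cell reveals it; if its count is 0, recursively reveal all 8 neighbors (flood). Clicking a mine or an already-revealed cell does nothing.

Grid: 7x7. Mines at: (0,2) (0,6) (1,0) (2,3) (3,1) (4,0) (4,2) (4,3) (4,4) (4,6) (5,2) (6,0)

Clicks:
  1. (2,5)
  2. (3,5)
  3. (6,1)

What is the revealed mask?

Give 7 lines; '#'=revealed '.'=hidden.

Click 1 (2,5) count=0: revealed 9 new [(1,4) (1,5) (1,6) (2,4) (2,5) (2,6) (3,4) (3,5) (3,6)] -> total=9
Click 2 (3,5) count=2: revealed 0 new [(none)] -> total=9
Click 3 (6,1) count=2: revealed 1 new [(6,1)] -> total=10

Answer: .......
....###
....###
....###
.......
.......
.#.....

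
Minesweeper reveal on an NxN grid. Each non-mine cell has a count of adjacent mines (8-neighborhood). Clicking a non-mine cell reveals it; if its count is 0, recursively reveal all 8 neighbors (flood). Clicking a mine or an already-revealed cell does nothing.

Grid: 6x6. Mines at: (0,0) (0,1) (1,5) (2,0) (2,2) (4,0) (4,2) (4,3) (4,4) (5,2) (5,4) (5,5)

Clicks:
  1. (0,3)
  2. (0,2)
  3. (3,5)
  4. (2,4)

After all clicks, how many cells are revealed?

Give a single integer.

Answer: 8

Derivation:
Click 1 (0,3) count=0: revealed 6 new [(0,2) (0,3) (0,4) (1,2) (1,3) (1,4)] -> total=6
Click 2 (0,2) count=1: revealed 0 new [(none)] -> total=6
Click 3 (3,5) count=1: revealed 1 new [(3,5)] -> total=7
Click 4 (2,4) count=1: revealed 1 new [(2,4)] -> total=8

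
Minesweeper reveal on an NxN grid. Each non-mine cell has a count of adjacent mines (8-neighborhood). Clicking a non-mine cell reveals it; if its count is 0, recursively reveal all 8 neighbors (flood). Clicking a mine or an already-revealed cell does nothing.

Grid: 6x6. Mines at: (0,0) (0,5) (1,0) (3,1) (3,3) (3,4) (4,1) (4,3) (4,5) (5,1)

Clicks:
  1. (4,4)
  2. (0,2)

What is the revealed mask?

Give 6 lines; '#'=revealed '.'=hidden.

Answer: .####.
.####.
.####.
......
....#.
......

Derivation:
Click 1 (4,4) count=4: revealed 1 new [(4,4)] -> total=1
Click 2 (0,2) count=0: revealed 12 new [(0,1) (0,2) (0,3) (0,4) (1,1) (1,2) (1,3) (1,4) (2,1) (2,2) (2,3) (2,4)] -> total=13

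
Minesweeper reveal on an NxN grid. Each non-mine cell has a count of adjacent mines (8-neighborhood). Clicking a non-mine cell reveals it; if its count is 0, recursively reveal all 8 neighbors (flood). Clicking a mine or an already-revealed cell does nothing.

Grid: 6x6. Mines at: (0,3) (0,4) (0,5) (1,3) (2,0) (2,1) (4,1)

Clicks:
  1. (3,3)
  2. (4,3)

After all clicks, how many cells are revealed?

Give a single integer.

Answer: 18

Derivation:
Click 1 (3,3) count=0: revealed 18 new [(1,4) (1,5) (2,2) (2,3) (2,4) (2,5) (3,2) (3,3) (3,4) (3,5) (4,2) (4,3) (4,4) (4,5) (5,2) (5,3) (5,4) (5,5)] -> total=18
Click 2 (4,3) count=0: revealed 0 new [(none)] -> total=18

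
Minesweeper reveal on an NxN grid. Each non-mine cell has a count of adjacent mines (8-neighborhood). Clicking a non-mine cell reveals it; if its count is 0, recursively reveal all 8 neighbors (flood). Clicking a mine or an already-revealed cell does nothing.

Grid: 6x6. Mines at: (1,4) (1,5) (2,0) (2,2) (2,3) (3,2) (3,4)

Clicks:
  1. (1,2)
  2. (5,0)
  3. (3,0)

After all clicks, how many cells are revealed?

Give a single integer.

Click 1 (1,2) count=2: revealed 1 new [(1,2)] -> total=1
Click 2 (5,0) count=0: revealed 14 new [(3,0) (3,1) (4,0) (4,1) (4,2) (4,3) (4,4) (4,5) (5,0) (5,1) (5,2) (5,3) (5,4) (5,5)] -> total=15
Click 3 (3,0) count=1: revealed 0 new [(none)] -> total=15

Answer: 15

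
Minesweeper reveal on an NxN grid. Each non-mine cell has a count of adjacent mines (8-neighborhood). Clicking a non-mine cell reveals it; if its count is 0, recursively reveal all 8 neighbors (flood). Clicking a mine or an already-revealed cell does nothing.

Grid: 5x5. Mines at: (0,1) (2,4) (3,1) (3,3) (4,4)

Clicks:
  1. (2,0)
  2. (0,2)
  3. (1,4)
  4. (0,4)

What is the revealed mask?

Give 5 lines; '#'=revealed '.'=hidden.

Answer: ..###
..###
#....
.....
.....

Derivation:
Click 1 (2,0) count=1: revealed 1 new [(2,0)] -> total=1
Click 2 (0,2) count=1: revealed 1 new [(0,2)] -> total=2
Click 3 (1,4) count=1: revealed 1 new [(1,4)] -> total=3
Click 4 (0,4) count=0: revealed 4 new [(0,3) (0,4) (1,2) (1,3)] -> total=7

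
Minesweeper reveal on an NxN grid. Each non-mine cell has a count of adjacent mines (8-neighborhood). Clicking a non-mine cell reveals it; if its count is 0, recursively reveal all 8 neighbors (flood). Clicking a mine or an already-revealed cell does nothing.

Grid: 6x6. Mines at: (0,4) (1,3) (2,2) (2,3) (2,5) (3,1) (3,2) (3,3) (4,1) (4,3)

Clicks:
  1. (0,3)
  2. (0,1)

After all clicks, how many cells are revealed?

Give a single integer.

Click 1 (0,3) count=2: revealed 1 new [(0,3)] -> total=1
Click 2 (0,1) count=0: revealed 8 new [(0,0) (0,1) (0,2) (1,0) (1,1) (1,2) (2,0) (2,1)] -> total=9

Answer: 9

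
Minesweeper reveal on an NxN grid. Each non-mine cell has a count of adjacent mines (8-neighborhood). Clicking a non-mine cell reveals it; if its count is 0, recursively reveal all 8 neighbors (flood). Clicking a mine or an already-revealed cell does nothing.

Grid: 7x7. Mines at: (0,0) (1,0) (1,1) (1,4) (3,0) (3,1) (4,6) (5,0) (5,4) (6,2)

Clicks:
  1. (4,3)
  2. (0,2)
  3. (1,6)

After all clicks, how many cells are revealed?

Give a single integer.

Click 1 (4,3) count=1: revealed 1 new [(4,3)] -> total=1
Click 2 (0,2) count=1: revealed 1 new [(0,2)] -> total=2
Click 3 (1,6) count=0: revealed 8 new [(0,5) (0,6) (1,5) (1,6) (2,5) (2,6) (3,5) (3,6)] -> total=10

Answer: 10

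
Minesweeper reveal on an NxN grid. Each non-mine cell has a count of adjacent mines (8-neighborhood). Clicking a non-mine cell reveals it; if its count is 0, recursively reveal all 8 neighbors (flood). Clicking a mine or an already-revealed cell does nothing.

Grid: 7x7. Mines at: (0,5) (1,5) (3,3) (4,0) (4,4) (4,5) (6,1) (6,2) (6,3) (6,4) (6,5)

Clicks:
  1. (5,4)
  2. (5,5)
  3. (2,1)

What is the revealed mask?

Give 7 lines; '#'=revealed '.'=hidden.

Answer: #####..
#####..
#####..
###....
.......
....##.
.......

Derivation:
Click 1 (5,4) count=5: revealed 1 new [(5,4)] -> total=1
Click 2 (5,5) count=4: revealed 1 new [(5,5)] -> total=2
Click 3 (2,1) count=0: revealed 18 new [(0,0) (0,1) (0,2) (0,3) (0,4) (1,0) (1,1) (1,2) (1,3) (1,4) (2,0) (2,1) (2,2) (2,3) (2,4) (3,0) (3,1) (3,2)] -> total=20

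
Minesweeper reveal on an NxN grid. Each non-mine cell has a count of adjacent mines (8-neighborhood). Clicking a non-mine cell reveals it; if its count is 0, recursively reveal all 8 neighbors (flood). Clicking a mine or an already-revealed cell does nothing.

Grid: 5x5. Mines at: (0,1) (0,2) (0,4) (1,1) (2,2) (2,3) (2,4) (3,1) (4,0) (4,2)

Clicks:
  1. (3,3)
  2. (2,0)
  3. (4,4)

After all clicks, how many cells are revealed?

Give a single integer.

Click 1 (3,3) count=4: revealed 1 new [(3,3)] -> total=1
Click 2 (2,0) count=2: revealed 1 new [(2,0)] -> total=2
Click 3 (4,4) count=0: revealed 3 new [(3,4) (4,3) (4,4)] -> total=5

Answer: 5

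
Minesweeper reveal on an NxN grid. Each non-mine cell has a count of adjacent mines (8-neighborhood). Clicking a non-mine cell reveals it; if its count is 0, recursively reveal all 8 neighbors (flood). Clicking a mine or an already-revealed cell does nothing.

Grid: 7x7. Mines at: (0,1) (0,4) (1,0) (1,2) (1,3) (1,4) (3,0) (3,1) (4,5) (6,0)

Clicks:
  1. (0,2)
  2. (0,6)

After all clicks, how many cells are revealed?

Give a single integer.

Answer: 9

Derivation:
Click 1 (0,2) count=3: revealed 1 new [(0,2)] -> total=1
Click 2 (0,6) count=0: revealed 8 new [(0,5) (0,6) (1,5) (1,6) (2,5) (2,6) (3,5) (3,6)] -> total=9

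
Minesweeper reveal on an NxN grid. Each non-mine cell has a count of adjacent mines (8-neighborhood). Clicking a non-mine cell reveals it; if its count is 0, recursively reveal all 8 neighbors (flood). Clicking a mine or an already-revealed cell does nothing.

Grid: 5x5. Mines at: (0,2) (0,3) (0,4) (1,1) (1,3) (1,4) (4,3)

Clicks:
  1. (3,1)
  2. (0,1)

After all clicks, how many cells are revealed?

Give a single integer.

Answer: 10

Derivation:
Click 1 (3,1) count=0: revealed 9 new [(2,0) (2,1) (2,2) (3,0) (3,1) (3,2) (4,0) (4,1) (4,2)] -> total=9
Click 2 (0,1) count=2: revealed 1 new [(0,1)] -> total=10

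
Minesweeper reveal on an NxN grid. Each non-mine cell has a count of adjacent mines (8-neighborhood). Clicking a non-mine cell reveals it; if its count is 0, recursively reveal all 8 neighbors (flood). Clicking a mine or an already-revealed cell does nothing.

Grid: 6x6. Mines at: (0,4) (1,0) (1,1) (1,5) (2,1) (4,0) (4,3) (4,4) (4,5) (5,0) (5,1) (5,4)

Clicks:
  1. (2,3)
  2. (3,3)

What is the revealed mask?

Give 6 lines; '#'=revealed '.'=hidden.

Answer: ......
..###.
..###.
..###.
......
......

Derivation:
Click 1 (2,3) count=0: revealed 9 new [(1,2) (1,3) (1,4) (2,2) (2,3) (2,4) (3,2) (3,3) (3,4)] -> total=9
Click 2 (3,3) count=2: revealed 0 new [(none)] -> total=9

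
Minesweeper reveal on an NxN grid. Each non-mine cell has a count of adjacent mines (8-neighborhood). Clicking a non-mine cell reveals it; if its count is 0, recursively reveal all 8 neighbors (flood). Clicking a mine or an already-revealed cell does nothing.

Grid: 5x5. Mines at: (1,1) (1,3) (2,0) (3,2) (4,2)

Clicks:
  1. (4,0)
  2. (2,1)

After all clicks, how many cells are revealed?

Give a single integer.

Click 1 (4,0) count=0: revealed 4 new [(3,0) (3,1) (4,0) (4,1)] -> total=4
Click 2 (2,1) count=3: revealed 1 new [(2,1)] -> total=5

Answer: 5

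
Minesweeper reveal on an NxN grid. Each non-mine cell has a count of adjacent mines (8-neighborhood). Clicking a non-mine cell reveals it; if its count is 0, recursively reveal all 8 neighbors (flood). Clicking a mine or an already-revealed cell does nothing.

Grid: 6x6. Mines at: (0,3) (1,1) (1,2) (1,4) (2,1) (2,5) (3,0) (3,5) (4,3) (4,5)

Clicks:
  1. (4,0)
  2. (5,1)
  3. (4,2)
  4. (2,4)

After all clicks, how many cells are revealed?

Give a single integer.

Answer: 7

Derivation:
Click 1 (4,0) count=1: revealed 1 new [(4,0)] -> total=1
Click 2 (5,1) count=0: revealed 5 new [(4,1) (4,2) (5,0) (5,1) (5,2)] -> total=6
Click 3 (4,2) count=1: revealed 0 new [(none)] -> total=6
Click 4 (2,4) count=3: revealed 1 new [(2,4)] -> total=7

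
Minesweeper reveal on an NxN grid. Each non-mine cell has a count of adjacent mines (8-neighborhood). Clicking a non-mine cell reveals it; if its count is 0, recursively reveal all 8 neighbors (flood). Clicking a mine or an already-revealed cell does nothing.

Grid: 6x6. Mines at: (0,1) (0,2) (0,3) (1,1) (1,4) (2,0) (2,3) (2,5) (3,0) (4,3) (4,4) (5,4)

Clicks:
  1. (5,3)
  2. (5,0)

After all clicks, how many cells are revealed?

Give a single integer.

Answer: 7

Derivation:
Click 1 (5,3) count=3: revealed 1 new [(5,3)] -> total=1
Click 2 (5,0) count=0: revealed 6 new [(4,0) (4,1) (4,2) (5,0) (5,1) (5,2)] -> total=7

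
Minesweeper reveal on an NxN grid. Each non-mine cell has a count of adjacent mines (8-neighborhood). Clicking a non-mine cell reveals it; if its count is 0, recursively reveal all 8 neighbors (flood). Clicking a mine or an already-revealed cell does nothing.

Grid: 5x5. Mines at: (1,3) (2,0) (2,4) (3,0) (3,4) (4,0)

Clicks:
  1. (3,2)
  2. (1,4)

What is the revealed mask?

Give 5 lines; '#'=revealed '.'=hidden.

Click 1 (3,2) count=0: revealed 9 new [(2,1) (2,2) (2,3) (3,1) (3,2) (3,3) (4,1) (4,2) (4,3)] -> total=9
Click 2 (1,4) count=2: revealed 1 new [(1,4)] -> total=10

Answer: .....
....#
.###.
.###.
.###.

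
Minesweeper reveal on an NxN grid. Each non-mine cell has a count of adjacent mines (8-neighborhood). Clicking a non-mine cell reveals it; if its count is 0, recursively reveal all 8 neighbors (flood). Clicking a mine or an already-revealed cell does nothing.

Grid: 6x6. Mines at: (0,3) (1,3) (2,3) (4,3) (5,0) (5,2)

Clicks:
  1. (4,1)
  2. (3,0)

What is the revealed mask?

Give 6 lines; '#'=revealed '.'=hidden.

Click 1 (4,1) count=2: revealed 1 new [(4,1)] -> total=1
Click 2 (3,0) count=0: revealed 14 new [(0,0) (0,1) (0,2) (1,0) (1,1) (1,2) (2,0) (2,1) (2,2) (3,0) (3,1) (3,2) (4,0) (4,2)] -> total=15

Answer: ###...
###...
###...
###...
###...
......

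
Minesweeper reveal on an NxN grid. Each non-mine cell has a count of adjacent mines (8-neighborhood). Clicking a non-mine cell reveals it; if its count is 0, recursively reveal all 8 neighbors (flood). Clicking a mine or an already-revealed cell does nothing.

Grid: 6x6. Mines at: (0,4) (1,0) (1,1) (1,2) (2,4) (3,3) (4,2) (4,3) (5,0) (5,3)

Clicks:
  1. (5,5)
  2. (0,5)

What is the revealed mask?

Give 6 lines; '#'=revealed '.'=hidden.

Answer: .....#
......
......
....##
....##
....##

Derivation:
Click 1 (5,5) count=0: revealed 6 new [(3,4) (3,5) (4,4) (4,5) (5,4) (5,5)] -> total=6
Click 2 (0,5) count=1: revealed 1 new [(0,5)] -> total=7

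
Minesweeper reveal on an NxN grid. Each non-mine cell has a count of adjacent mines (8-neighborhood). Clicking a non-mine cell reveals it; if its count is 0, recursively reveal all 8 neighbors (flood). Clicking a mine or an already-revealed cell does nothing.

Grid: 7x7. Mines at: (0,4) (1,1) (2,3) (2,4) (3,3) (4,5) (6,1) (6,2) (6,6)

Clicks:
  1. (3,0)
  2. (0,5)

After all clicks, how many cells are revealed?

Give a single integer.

Answer: 13

Derivation:
Click 1 (3,0) count=0: revealed 12 new [(2,0) (2,1) (2,2) (3,0) (3,1) (3,2) (4,0) (4,1) (4,2) (5,0) (5,1) (5,2)] -> total=12
Click 2 (0,5) count=1: revealed 1 new [(0,5)] -> total=13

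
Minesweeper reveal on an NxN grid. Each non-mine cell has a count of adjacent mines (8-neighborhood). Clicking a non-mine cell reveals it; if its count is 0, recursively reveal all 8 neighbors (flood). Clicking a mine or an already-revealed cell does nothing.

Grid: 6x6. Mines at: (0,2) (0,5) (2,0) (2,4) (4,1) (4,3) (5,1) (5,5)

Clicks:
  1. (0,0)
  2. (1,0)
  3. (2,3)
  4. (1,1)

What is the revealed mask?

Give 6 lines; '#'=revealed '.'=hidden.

Answer: ##....
##....
...#..
......
......
......

Derivation:
Click 1 (0,0) count=0: revealed 4 new [(0,0) (0,1) (1,0) (1,1)] -> total=4
Click 2 (1,0) count=1: revealed 0 new [(none)] -> total=4
Click 3 (2,3) count=1: revealed 1 new [(2,3)] -> total=5
Click 4 (1,1) count=2: revealed 0 new [(none)] -> total=5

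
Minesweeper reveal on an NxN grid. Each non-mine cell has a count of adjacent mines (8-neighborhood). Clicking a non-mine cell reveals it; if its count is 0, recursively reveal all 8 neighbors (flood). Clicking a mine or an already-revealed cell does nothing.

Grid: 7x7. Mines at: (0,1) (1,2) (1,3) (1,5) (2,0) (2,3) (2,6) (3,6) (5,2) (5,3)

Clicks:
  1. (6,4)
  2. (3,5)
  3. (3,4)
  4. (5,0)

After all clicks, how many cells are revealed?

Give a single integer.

Click 1 (6,4) count=1: revealed 1 new [(6,4)] -> total=1
Click 2 (3,5) count=2: revealed 1 new [(3,5)] -> total=2
Click 3 (3,4) count=1: revealed 1 new [(3,4)] -> total=3
Click 4 (5,0) count=0: revealed 8 new [(3,0) (3,1) (4,0) (4,1) (5,0) (5,1) (6,0) (6,1)] -> total=11

Answer: 11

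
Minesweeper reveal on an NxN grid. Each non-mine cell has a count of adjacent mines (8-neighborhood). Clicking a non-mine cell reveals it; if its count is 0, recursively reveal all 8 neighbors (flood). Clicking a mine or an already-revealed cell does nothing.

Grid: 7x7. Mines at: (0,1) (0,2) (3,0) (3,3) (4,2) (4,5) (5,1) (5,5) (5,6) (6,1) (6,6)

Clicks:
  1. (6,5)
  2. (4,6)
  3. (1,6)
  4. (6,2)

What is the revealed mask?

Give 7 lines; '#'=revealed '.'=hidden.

Answer: ...####
...####
...####
....###
......#
.......
..#..#.

Derivation:
Click 1 (6,5) count=3: revealed 1 new [(6,5)] -> total=1
Click 2 (4,6) count=3: revealed 1 new [(4,6)] -> total=2
Click 3 (1,6) count=0: revealed 15 new [(0,3) (0,4) (0,5) (0,6) (1,3) (1,4) (1,5) (1,6) (2,3) (2,4) (2,5) (2,6) (3,4) (3,5) (3,6)] -> total=17
Click 4 (6,2) count=2: revealed 1 new [(6,2)] -> total=18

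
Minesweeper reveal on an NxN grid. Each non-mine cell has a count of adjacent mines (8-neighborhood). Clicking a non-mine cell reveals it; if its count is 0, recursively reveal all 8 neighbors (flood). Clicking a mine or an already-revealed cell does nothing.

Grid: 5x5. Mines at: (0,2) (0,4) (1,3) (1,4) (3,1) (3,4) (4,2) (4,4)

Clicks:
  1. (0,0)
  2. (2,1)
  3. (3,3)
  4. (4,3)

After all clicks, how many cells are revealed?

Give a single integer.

Click 1 (0,0) count=0: revealed 6 new [(0,0) (0,1) (1,0) (1,1) (2,0) (2,1)] -> total=6
Click 2 (2,1) count=1: revealed 0 new [(none)] -> total=6
Click 3 (3,3) count=3: revealed 1 new [(3,3)] -> total=7
Click 4 (4,3) count=3: revealed 1 new [(4,3)] -> total=8

Answer: 8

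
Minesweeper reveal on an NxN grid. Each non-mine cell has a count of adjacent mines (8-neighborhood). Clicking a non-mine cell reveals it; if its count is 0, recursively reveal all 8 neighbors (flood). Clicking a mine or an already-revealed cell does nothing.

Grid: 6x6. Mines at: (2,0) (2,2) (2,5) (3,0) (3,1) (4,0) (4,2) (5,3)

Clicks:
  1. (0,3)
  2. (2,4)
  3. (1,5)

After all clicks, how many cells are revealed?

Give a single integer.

Click 1 (0,3) count=0: revealed 12 new [(0,0) (0,1) (0,2) (0,3) (0,4) (0,5) (1,0) (1,1) (1,2) (1,3) (1,4) (1,5)] -> total=12
Click 2 (2,4) count=1: revealed 1 new [(2,4)] -> total=13
Click 3 (1,5) count=1: revealed 0 new [(none)] -> total=13

Answer: 13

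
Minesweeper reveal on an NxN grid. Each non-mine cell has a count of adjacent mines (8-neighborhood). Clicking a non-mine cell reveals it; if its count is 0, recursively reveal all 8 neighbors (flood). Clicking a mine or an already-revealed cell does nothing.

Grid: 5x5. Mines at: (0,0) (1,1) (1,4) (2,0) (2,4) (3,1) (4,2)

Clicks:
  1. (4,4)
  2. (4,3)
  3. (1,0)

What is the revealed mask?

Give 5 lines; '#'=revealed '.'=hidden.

Click 1 (4,4) count=0: revealed 4 new [(3,3) (3,4) (4,3) (4,4)] -> total=4
Click 2 (4,3) count=1: revealed 0 new [(none)] -> total=4
Click 3 (1,0) count=3: revealed 1 new [(1,0)] -> total=5

Answer: .....
#....
.....
...##
...##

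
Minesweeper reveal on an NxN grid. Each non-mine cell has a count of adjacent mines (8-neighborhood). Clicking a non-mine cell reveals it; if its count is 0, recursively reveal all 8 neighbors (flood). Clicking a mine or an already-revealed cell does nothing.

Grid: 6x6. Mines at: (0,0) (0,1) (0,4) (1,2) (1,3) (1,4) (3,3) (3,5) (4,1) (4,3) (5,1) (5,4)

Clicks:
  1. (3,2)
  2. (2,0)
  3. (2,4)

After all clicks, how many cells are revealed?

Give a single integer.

Click 1 (3,2) count=3: revealed 1 new [(3,2)] -> total=1
Click 2 (2,0) count=0: revealed 6 new [(1,0) (1,1) (2,0) (2,1) (3,0) (3,1)] -> total=7
Click 3 (2,4) count=4: revealed 1 new [(2,4)] -> total=8

Answer: 8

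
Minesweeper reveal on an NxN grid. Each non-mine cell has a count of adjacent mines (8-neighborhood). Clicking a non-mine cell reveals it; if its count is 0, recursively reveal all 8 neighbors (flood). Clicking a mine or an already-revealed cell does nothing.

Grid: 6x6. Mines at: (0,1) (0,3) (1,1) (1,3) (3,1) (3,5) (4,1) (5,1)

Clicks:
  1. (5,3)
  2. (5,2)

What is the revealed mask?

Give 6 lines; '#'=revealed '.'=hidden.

Click 1 (5,3) count=0: revealed 14 new [(2,2) (2,3) (2,4) (3,2) (3,3) (3,4) (4,2) (4,3) (4,4) (4,5) (5,2) (5,3) (5,4) (5,5)] -> total=14
Click 2 (5,2) count=2: revealed 0 new [(none)] -> total=14

Answer: ......
......
..###.
..###.
..####
..####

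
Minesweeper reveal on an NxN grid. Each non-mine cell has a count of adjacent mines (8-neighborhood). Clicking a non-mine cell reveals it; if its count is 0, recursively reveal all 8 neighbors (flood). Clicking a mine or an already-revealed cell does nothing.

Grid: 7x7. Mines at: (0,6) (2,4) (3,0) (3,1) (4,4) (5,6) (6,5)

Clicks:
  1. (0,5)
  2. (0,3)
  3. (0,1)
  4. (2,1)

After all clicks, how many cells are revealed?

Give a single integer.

Answer: 16

Derivation:
Click 1 (0,5) count=1: revealed 1 new [(0,5)] -> total=1
Click 2 (0,3) count=0: revealed 15 new [(0,0) (0,1) (0,2) (0,3) (0,4) (1,0) (1,1) (1,2) (1,3) (1,4) (1,5) (2,0) (2,1) (2,2) (2,3)] -> total=16
Click 3 (0,1) count=0: revealed 0 new [(none)] -> total=16
Click 4 (2,1) count=2: revealed 0 new [(none)] -> total=16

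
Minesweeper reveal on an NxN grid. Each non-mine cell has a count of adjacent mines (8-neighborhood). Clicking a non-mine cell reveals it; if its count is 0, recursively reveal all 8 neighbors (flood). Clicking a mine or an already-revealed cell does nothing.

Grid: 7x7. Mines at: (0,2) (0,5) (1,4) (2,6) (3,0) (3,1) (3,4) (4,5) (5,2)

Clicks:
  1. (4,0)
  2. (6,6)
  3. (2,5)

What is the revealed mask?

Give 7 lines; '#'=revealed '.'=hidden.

Answer: .......
.......
.....#.
.......
#......
...####
...####

Derivation:
Click 1 (4,0) count=2: revealed 1 new [(4,0)] -> total=1
Click 2 (6,6) count=0: revealed 8 new [(5,3) (5,4) (5,5) (5,6) (6,3) (6,4) (6,5) (6,6)] -> total=9
Click 3 (2,5) count=3: revealed 1 new [(2,5)] -> total=10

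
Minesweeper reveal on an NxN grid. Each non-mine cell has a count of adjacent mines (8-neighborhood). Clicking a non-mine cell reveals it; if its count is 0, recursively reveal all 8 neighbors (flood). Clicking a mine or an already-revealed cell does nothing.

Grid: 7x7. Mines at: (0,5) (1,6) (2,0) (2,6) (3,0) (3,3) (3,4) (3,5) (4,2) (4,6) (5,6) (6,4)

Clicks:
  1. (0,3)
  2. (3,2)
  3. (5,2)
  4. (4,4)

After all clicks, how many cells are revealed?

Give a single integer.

Click 1 (0,3) count=0: revealed 14 new [(0,0) (0,1) (0,2) (0,3) (0,4) (1,0) (1,1) (1,2) (1,3) (1,4) (2,1) (2,2) (2,3) (2,4)] -> total=14
Click 2 (3,2) count=2: revealed 1 new [(3,2)] -> total=15
Click 3 (5,2) count=1: revealed 1 new [(5,2)] -> total=16
Click 4 (4,4) count=3: revealed 1 new [(4,4)] -> total=17

Answer: 17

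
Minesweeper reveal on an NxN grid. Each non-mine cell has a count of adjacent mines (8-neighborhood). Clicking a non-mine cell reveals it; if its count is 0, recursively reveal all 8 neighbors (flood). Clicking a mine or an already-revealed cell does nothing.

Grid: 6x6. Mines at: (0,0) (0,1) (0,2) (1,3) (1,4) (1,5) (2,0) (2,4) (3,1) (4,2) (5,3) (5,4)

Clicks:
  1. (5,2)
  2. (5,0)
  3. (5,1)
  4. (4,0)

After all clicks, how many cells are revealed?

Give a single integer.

Click 1 (5,2) count=2: revealed 1 new [(5,2)] -> total=1
Click 2 (5,0) count=0: revealed 4 new [(4,0) (4,1) (5,0) (5,1)] -> total=5
Click 3 (5,1) count=1: revealed 0 new [(none)] -> total=5
Click 4 (4,0) count=1: revealed 0 new [(none)] -> total=5

Answer: 5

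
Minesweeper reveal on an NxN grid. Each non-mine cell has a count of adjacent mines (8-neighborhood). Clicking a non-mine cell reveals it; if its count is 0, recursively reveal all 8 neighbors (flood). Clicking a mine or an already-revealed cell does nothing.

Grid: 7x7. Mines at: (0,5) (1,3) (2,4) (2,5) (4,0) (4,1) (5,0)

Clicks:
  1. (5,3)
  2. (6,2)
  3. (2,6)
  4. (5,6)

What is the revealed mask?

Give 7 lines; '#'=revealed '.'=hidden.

Click 1 (5,3) count=0: revealed 22 new [(3,2) (3,3) (3,4) (3,5) (3,6) (4,2) (4,3) (4,4) (4,5) (4,6) (5,1) (5,2) (5,3) (5,4) (5,5) (5,6) (6,1) (6,2) (6,3) (6,4) (6,5) (6,6)] -> total=22
Click 2 (6,2) count=0: revealed 0 new [(none)] -> total=22
Click 3 (2,6) count=1: revealed 1 new [(2,6)] -> total=23
Click 4 (5,6) count=0: revealed 0 new [(none)] -> total=23

Answer: .......
.......
......#
..#####
..#####
.######
.######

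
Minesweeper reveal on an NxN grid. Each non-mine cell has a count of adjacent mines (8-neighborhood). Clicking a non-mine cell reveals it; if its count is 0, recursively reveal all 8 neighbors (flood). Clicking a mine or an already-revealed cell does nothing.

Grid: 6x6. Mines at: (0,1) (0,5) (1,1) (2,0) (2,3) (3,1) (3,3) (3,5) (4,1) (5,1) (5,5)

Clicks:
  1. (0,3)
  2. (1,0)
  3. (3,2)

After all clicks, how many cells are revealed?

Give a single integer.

Click 1 (0,3) count=0: revealed 6 new [(0,2) (0,3) (0,4) (1,2) (1,3) (1,4)] -> total=6
Click 2 (1,0) count=3: revealed 1 new [(1,0)] -> total=7
Click 3 (3,2) count=4: revealed 1 new [(3,2)] -> total=8

Answer: 8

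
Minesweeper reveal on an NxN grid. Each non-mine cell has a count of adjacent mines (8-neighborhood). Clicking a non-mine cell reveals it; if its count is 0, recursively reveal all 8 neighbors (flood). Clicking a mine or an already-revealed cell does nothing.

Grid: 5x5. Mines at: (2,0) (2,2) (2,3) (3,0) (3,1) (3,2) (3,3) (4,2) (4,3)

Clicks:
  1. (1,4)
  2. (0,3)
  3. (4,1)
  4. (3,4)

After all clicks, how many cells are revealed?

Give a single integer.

Click 1 (1,4) count=1: revealed 1 new [(1,4)] -> total=1
Click 2 (0,3) count=0: revealed 9 new [(0,0) (0,1) (0,2) (0,3) (0,4) (1,0) (1,1) (1,2) (1,3)] -> total=10
Click 3 (4,1) count=4: revealed 1 new [(4,1)] -> total=11
Click 4 (3,4) count=3: revealed 1 new [(3,4)] -> total=12

Answer: 12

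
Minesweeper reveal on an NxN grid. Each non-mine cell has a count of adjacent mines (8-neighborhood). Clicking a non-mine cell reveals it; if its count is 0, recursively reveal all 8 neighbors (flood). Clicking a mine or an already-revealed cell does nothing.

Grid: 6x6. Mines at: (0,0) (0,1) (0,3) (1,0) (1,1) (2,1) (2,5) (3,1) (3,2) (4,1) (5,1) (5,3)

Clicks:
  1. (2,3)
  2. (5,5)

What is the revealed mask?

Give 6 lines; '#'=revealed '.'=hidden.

Answer: ......
......
...#..
....##
....##
....##

Derivation:
Click 1 (2,3) count=1: revealed 1 new [(2,3)] -> total=1
Click 2 (5,5) count=0: revealed 6 new [(3,4) (3,5) (4,4) (4,5) (5,4) (5,5)] -> total=7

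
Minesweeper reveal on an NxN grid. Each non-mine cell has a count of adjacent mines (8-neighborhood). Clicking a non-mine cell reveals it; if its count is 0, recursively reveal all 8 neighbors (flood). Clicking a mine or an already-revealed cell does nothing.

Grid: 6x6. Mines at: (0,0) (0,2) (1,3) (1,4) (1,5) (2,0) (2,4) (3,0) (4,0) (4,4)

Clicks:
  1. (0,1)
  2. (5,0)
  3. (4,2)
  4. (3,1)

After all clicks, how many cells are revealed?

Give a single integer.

Click 1 (0,1) count=2: revealed 1 new [(0,1)] -> total=1
Click 2 (5,0) count=1: revealed 1 new [(5,0)] -> total=2
Click 3 (4,2) count=0: revealed 12 new [(2,1) (2,2) (2,3) (3,1) (3,2) (3,3) (4,1) (4,2) (4,3) (5,1) (5,2) (5,3)] -> total=14
Click 4 (3,1) count=3: revealed 0 new [(none)] -> total=14

Answer: 14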